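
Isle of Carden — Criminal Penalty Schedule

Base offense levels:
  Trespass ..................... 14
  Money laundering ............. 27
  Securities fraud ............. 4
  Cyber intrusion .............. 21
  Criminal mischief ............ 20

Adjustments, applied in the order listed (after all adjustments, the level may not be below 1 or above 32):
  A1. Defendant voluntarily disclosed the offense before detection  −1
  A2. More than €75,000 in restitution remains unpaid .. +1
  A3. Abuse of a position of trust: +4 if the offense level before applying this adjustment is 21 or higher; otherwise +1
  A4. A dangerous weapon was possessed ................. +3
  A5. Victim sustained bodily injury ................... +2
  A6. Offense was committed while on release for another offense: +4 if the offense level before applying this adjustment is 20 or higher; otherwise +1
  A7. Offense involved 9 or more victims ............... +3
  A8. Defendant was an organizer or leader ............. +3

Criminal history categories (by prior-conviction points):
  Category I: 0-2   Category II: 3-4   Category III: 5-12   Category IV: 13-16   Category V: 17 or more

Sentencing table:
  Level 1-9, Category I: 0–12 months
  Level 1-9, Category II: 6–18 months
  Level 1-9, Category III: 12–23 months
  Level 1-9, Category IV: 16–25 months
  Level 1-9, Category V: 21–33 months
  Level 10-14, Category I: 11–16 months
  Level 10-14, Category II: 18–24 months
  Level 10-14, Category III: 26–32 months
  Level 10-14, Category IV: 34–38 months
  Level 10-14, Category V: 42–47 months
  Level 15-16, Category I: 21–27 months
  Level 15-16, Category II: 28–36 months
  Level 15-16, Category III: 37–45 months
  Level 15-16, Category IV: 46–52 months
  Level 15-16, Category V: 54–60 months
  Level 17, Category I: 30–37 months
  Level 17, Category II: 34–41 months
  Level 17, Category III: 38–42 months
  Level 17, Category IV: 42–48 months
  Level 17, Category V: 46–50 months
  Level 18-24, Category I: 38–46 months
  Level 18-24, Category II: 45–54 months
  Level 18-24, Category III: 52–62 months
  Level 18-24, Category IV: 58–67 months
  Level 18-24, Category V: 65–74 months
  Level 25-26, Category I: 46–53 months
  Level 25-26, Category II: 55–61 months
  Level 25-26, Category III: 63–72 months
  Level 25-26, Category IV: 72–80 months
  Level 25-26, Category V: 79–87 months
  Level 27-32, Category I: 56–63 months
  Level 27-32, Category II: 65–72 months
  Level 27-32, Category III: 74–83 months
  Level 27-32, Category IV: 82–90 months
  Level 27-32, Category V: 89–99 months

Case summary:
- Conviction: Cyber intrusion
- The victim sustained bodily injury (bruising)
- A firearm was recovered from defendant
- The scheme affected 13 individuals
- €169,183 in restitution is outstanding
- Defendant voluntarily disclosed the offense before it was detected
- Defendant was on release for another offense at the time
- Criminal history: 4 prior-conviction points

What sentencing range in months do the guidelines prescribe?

Base offense level for cyber intrusion: 21.
A1 applies: 21 − 1 = 20.
A2 applies: 20 + 1 = 21.
A3 does not apply.
A4 applies: 21 + 3 = 24.
A5 applies: 24 + 2 = 26.
A6 applies (level before this adjustment is 26 ≥ 20, so +4): 26 + 4 = 30.
A7 applies: 30 + 3 = 33.
A8 does not apply.
Level 33 exceeds the maximum of 32; capped at 32.
Final offense level: 32.
Criminal history: 4 prior points → Category II (3-4).
Level 32 falls in the 27-32 band.
Grid: Level 27-32 × Category II = 65-72 months.

65-72 months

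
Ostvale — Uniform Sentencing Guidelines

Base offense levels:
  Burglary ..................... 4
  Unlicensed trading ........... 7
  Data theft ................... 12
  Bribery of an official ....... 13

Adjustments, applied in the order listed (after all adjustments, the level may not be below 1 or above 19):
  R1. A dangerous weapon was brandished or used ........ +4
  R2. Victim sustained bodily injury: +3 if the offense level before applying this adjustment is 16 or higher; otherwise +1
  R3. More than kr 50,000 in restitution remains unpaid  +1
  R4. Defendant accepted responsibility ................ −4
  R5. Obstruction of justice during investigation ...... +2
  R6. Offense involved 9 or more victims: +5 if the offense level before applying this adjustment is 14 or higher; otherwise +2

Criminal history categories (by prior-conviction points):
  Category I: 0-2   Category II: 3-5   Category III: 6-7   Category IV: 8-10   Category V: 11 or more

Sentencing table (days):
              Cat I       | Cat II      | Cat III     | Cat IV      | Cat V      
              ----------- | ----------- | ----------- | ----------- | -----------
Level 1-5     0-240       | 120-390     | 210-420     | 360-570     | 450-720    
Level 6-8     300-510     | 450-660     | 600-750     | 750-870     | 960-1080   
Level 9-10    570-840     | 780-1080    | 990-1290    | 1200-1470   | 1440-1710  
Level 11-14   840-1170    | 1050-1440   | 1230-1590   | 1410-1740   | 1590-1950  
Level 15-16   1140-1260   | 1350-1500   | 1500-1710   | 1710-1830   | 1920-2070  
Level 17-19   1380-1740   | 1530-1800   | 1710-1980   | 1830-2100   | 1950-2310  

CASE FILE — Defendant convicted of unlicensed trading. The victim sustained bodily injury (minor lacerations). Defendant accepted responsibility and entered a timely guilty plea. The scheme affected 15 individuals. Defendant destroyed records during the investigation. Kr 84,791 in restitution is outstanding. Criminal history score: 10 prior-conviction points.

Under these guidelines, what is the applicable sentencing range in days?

Base offense level for unlicensed trading: 7.
R1 does not apply.
R2 applies (level before this adjustment is 7 < 16, so +1): 7 + 1 = 8.
R3 applies: 8 + 1 = 9.
R4 applies: 9 − 4 = 5.
R5 applies: 5 + 2 = 7.
R6 applies (level before this adjustment is 7 < 14, so +2): 7 + 2 = 9.
Final offense level: 9.
Criminal history: 10 prior points → Category IV (8-10).
Level 9 falls in the 9-10 band.
Grid: Level 9-10 × Category IV = 1200-1470 days.

1200-1470 days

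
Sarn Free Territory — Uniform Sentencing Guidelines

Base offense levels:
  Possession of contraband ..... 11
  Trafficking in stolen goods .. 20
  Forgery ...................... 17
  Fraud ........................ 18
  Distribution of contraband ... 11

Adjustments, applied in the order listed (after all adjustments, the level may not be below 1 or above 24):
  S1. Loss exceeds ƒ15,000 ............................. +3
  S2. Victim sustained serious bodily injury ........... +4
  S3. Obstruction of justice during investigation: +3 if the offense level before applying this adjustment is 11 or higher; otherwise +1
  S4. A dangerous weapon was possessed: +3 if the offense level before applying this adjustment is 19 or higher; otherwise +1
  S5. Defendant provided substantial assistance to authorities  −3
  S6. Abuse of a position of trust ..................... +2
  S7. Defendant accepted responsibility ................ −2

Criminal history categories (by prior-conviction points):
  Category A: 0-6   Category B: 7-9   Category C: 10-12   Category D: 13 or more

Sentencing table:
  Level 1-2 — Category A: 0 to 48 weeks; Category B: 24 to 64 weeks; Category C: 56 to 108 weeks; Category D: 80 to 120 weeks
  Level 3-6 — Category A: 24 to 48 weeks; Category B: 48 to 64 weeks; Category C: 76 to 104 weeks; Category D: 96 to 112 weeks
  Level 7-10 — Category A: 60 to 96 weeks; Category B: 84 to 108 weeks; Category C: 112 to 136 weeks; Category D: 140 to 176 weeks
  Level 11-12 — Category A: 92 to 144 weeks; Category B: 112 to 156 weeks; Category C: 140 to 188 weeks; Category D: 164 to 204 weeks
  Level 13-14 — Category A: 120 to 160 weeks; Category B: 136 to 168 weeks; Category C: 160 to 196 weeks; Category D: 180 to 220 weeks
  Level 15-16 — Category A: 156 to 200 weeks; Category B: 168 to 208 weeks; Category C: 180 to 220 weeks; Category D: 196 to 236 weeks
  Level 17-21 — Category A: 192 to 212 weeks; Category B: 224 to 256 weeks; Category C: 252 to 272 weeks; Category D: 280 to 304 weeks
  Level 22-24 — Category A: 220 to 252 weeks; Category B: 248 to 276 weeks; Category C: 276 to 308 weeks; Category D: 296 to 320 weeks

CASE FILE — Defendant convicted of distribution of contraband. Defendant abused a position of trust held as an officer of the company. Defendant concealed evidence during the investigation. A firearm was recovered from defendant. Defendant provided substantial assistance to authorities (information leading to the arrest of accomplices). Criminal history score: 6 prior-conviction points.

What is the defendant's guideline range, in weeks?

120-160 weeks

Base offense level for distribution of contraband: 11.
S1 does not apply.
S2 does not apply.
S3 applies (level before this adjustment is 11 ≥ 11, so +3): 11 + 3 = 14.
S4 applies (level before this adjustment is 14 < 19, so +1): 14 + 1 = 15.
S5 applies: 15 − 3 = 12.
S6 applies: 12 + 2 = 14.
Final offense level: 14.
Criminal history: 6 prior points → Category A (0-6).
Level 14 falls in the 13-14 band.
Grid: Level 13-14 × Category A = 120-160 weeks.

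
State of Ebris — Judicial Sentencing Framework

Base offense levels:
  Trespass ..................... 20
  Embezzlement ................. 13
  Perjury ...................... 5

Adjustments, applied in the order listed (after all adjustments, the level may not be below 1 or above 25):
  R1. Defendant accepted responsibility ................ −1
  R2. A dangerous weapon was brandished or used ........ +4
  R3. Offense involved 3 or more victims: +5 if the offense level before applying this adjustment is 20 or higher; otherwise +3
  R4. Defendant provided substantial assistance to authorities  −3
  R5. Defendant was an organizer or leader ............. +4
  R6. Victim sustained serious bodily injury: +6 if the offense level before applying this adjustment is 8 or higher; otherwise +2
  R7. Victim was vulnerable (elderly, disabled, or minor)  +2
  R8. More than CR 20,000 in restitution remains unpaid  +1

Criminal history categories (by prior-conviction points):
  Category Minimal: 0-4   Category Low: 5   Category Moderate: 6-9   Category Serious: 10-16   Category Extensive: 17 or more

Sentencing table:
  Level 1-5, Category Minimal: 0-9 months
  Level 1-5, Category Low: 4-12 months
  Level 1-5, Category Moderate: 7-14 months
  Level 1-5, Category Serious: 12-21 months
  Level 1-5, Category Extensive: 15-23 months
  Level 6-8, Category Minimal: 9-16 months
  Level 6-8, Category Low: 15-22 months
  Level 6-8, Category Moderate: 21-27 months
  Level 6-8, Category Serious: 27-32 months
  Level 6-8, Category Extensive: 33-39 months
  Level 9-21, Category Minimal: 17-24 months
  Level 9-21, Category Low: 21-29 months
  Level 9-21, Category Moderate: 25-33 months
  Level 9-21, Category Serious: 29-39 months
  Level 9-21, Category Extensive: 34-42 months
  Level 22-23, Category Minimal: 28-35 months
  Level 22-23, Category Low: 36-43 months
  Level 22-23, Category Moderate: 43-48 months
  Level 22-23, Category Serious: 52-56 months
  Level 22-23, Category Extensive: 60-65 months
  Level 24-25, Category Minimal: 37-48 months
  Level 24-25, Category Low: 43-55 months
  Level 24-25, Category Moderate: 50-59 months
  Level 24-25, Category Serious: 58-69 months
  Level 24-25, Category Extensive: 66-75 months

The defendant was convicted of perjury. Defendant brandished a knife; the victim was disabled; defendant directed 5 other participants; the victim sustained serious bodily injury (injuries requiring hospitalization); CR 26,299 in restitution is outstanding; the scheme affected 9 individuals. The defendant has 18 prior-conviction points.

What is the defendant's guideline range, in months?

Base offense level for perjury: 5.
R1 does not apply.
R2 applies: 5 + 4 = 9.
R3 applies (level before this adjustment is 9 < 20, so +3): 9 + 3 = 12.
R4 does not apply.
R5 applies: 12 + 4 = 16.
R6 applies (level before this adjustment is 16 ≥ 8, so +6): 16 + 6 = 22.
R7 applies: 22 + 2 = 24.
R8 applies: 24 + 1 = 25.
Final offense level: 25.
Criminal history: 18 prior points → Category Extensive (17+).
Level 25 falls in the 24-25 band.
Grid: Level 24-25 × Category Extensive = 66-75 months.

66-75 months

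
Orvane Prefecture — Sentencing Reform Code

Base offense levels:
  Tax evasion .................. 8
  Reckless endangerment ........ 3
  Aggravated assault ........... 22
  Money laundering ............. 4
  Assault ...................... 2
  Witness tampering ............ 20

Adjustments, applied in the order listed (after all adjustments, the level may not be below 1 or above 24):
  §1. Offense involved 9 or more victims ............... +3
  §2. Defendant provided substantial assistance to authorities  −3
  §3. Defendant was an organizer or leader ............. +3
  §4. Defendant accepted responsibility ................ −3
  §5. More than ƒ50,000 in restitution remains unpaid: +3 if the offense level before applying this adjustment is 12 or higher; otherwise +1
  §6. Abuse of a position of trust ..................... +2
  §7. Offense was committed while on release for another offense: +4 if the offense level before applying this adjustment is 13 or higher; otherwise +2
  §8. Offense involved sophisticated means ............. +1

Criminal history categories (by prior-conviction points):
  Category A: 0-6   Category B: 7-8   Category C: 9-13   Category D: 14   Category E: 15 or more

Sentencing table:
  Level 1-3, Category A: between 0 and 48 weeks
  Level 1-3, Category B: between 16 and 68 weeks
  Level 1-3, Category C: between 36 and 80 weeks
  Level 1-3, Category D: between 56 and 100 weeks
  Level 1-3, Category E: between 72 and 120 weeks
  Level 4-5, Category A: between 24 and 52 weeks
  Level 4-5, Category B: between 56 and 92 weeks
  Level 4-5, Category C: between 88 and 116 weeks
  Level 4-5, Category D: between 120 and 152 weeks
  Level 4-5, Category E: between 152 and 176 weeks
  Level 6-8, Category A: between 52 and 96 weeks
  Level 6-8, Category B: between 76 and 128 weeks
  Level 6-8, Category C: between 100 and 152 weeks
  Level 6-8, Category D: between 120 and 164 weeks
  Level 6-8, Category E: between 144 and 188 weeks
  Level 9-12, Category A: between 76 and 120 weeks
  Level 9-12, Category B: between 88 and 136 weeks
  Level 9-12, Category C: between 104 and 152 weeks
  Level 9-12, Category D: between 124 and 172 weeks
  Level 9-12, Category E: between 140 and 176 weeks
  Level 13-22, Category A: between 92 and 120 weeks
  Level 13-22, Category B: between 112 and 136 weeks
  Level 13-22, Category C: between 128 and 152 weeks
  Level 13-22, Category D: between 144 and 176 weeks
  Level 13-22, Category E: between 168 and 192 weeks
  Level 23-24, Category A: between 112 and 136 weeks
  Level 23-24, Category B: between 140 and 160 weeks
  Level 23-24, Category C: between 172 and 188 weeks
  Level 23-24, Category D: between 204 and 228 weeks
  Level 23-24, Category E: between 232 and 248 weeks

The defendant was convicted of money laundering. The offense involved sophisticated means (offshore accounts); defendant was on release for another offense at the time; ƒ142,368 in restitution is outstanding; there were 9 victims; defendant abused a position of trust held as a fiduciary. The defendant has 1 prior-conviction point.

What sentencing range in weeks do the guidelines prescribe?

92-120 weeks

Base offense level for money laundering: 4.
§1 applies: 4 + 3 = 7.
§3 does not apply.
§5 applies (level before this adjustment is 7 < 12, so +1): 7 + 1 = 8.
§6 applies: 8 + 2 = 10.
§7 applies (level before this adjustment is 10 < 13, so +2): 10 + 2 = 12.
§8 applies: 12 + 1 = 13.
Final offense level: 13.
Criminal history: 1 prior point → Category A (0-6).
Level 13 falls in the 13-22 band.
Grid: Level 13-22 × Category A = 92-120 weeks.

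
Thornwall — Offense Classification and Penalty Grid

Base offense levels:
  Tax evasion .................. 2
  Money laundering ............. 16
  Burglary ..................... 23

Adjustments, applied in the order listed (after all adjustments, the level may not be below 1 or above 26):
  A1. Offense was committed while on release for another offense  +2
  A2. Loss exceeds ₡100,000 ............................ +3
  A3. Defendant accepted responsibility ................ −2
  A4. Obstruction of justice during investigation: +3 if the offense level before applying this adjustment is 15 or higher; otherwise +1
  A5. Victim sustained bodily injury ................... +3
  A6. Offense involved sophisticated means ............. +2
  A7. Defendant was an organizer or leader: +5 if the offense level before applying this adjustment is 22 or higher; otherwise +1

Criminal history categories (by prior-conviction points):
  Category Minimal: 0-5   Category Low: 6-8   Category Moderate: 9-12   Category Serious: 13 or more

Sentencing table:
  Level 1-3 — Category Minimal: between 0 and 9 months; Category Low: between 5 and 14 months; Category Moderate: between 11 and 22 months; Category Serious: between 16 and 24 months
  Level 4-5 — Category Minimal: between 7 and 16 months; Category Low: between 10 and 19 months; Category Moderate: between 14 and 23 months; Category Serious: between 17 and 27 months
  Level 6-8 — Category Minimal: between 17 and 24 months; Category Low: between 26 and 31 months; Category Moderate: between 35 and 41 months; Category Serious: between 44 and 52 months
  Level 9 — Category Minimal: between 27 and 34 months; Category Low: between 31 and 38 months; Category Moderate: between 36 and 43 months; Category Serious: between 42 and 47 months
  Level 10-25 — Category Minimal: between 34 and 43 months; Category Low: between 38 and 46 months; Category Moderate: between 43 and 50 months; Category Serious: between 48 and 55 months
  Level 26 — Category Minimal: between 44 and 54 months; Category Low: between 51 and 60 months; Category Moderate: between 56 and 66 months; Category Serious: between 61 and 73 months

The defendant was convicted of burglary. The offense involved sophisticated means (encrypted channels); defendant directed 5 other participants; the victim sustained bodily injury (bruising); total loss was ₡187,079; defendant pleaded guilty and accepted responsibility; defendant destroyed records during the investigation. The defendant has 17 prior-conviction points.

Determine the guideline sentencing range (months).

61-73 months

Base offense level for burglary: 23.
A2 applies: 23 + 3 = 26.
A3 applies: 26 − 2 = 24.
A4 applies (level before this adjustment is 24 ≥ 15, so +3): 24 + 3 = 27.
A5 applies: 27 + 3 = 30.
A6 applies: 30 + 2 = 32.
A7 applies (level before this adjustment is 32 ≥ 22, so +5): 32 + 5 = 37.
Level 37 exceeds the maximum of 26; capped at 26.
Final offense level: 26.
Criminal history: 17 prior points → Category Serious (13+).
Level 26 falls in the 26 band.
Grid: Level 26 × Category Serious = 61-73 months.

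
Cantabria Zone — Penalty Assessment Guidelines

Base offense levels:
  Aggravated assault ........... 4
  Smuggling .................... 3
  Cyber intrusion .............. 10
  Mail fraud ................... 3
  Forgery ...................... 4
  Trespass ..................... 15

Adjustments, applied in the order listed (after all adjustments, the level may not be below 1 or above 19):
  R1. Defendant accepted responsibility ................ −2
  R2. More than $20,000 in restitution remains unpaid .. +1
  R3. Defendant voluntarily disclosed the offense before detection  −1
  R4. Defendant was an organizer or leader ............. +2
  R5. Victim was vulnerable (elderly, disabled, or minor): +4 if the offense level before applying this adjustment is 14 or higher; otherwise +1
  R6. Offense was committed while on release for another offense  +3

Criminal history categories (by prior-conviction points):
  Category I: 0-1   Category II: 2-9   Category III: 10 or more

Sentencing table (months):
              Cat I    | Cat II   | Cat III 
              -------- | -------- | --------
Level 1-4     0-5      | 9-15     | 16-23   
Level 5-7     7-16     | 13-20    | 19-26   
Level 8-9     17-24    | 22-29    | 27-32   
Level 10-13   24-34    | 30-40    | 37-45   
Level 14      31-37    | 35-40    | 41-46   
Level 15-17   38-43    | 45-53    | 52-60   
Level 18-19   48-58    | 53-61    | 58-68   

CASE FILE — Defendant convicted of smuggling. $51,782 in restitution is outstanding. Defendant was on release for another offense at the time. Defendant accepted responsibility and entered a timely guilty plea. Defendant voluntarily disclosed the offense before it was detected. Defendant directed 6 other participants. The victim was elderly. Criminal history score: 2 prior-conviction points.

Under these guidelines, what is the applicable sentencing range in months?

13-20 months

Base offense level for smuggling: 3.
R1 applies: 3 − 2 = 1.
R2 applies: 1 + 1 = 2.
R3 applies: 2 − 1 = 1.
R4 applies: 1 + 2 = 3.
R5 applies (level before this adjustment is 3 < 14, so +1): 3 + 1 = 4.
R6 applies: 4 + 3 = 7.
Final offense level: 7.
Criminal history: 2 prior points → Category II (2-9).
Level 7 falls in the 5-7 band.
Grid: Level 5-7 × Category II = 13-20 months.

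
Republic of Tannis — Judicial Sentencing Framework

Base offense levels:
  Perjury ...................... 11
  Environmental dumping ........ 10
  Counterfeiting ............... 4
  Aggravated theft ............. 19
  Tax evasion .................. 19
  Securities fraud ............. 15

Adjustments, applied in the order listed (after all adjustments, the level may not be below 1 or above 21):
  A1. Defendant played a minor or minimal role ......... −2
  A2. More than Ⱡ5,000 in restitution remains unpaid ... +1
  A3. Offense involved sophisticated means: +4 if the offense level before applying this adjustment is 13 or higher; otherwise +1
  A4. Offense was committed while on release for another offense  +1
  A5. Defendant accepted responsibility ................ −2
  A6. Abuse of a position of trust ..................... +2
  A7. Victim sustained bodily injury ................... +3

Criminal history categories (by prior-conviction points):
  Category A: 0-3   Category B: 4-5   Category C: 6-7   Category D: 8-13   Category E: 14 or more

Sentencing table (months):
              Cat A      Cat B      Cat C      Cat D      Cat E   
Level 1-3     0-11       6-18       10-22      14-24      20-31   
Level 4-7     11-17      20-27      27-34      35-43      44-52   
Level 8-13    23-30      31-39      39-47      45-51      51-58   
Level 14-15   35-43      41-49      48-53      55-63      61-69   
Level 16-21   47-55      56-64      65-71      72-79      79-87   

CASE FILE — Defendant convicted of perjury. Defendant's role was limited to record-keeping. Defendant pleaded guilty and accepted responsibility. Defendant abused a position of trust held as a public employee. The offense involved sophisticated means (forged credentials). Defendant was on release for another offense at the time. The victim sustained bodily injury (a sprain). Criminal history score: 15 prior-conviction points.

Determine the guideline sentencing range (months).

61-69 months

Base offense level for perjury: 11.
A1 applies: 11 − 2 = 9.
A2 does not apply.
A3 applies (level before this adjustment is 9 < 13, so +1): 9 + 1 = 10.
A4 applies: 10 + 1 = 11.
A5 applies: 11 − 2 = 9.
A6 applies: 9 + 2 = 11.
A7 applies: 11 + 3 = 14.
Final offense level: 14.
Criminal history: 15 prior points → Category E (14+).
Level 14 falls in the 14-15 band.
Grid: Level 14-15 × Category E = 61-69 months.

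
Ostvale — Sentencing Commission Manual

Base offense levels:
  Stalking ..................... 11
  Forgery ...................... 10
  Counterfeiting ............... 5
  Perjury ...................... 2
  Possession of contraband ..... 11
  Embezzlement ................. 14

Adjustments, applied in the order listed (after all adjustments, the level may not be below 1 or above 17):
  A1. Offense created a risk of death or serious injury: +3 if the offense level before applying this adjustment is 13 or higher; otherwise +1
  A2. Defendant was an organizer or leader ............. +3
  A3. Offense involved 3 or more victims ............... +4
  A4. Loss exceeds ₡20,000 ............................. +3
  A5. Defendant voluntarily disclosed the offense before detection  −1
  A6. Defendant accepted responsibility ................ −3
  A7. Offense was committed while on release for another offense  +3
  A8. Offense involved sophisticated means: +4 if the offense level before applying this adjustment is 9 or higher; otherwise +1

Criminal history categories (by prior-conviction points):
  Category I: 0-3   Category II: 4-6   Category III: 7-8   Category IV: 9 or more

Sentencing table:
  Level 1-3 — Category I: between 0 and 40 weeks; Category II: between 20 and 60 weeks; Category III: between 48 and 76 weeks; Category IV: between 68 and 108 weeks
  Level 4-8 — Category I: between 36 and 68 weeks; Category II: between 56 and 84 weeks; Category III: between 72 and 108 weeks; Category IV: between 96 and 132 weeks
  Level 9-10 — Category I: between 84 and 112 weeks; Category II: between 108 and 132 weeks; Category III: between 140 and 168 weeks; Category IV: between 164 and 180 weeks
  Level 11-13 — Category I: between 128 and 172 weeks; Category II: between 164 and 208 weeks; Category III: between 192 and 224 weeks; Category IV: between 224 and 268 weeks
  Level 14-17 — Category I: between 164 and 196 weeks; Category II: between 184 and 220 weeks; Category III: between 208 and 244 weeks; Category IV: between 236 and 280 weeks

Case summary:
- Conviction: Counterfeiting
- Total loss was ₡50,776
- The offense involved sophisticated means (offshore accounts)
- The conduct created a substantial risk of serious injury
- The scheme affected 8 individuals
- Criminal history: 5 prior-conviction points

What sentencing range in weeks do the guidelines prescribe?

Base offense level for counterfeiting: 5.
A1 applies (level before this adjustment is 5 < 13, so +1): 5 + 1 = 6.
A2 does not apply.
A3 applies: 6 + 4 = 10.
A4 applies: 10 + 3 = 13.
A5 does not apply.
A6 does not apply.
A7 does not apply.
A8 applies (level before this adjustment is 13 ≥ 9, so +4): 13 + 4 = 17.
Final offense level: 17.
Criminal history: 5 prior points → Category II (4-6).
Level 17 falls in the 14-17 band.
Grid: Level 14-17 × Category II = 184-220 weeks.

184-220 weeks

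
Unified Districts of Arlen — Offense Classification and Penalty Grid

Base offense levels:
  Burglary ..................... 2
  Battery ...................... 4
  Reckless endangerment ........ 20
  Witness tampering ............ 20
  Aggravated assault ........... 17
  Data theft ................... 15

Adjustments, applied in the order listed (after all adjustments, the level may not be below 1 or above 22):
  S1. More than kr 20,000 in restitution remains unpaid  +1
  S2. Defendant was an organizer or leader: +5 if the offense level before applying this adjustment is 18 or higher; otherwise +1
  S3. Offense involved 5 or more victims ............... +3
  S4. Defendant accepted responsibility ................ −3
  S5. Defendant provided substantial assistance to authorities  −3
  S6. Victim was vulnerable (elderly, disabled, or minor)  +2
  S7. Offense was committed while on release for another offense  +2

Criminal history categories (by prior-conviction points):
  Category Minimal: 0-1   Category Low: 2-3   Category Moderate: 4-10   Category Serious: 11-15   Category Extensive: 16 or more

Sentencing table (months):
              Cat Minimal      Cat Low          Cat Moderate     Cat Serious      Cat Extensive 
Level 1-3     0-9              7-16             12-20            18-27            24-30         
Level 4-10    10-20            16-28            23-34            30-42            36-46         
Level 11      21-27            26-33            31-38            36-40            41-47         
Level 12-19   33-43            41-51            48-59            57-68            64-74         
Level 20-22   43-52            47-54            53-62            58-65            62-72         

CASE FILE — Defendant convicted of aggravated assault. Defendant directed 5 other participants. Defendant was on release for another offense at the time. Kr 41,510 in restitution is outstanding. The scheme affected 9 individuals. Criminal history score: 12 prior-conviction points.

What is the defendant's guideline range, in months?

58-65 months

Base offense level for aggravated assault: 17.
S1 applies: 17 + 1 = 18.
S2 applies (level before this adjustment is 18 ≥ 18, so +5): 18 + 5 = 23.
S3 applies: 23 + 3 = 26.
S4 does not apply.
S6 does not apply.
S7 applies: 26 + 2 = 28.
Level 28 exceeds the maximum of 22; capped at 22.
Final offense level: 22.
Criminal history: 12 prior points → Category Serious (11-15).
Level 22 falls in the 20-22 band.
Grid: Level 20-22 × Category Serious = 58-65 months.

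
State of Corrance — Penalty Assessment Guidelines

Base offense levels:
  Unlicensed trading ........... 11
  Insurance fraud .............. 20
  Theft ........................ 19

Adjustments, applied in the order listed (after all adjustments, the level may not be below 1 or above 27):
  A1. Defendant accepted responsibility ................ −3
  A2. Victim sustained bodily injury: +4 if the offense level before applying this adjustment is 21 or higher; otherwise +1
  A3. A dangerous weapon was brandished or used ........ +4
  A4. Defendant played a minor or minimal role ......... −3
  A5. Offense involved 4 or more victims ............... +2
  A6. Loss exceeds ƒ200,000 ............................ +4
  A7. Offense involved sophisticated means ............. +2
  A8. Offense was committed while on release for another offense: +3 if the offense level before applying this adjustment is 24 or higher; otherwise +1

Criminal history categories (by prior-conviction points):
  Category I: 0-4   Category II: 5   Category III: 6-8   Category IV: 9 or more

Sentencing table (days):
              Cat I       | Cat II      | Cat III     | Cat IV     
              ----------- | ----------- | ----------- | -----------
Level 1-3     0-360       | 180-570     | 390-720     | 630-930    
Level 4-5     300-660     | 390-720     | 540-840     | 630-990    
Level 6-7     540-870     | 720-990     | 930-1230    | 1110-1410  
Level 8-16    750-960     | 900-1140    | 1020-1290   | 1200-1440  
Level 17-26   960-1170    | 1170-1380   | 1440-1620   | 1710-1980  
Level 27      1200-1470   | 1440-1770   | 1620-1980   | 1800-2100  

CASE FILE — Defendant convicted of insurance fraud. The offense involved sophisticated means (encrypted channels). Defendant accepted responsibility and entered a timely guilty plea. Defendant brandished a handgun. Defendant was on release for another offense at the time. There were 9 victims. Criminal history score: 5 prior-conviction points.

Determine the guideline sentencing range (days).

Base offense level for insurance fraud: 20.
A1 applies: 20 − 3 = 17.
A2 does not apply.
A3 applies: 17 + 4 = 21.
A5 applies: 21 + 2 = 23.
A6 does not apply.
A7 applies: 23 + 2 = 25.
A8 applies (level before this adjustment is 25 ≥ 24, so +3): 25 + 3 = 28.
Level 28 exceeds the maximum of 27; capped at 27.
Final offense level: 27.
Criminal history: 5 prior points → Category II (5).
Level 27 falls in the 27 band.
Grid: Level 27 × Category II = 1440-1770 days.

1440-1770 days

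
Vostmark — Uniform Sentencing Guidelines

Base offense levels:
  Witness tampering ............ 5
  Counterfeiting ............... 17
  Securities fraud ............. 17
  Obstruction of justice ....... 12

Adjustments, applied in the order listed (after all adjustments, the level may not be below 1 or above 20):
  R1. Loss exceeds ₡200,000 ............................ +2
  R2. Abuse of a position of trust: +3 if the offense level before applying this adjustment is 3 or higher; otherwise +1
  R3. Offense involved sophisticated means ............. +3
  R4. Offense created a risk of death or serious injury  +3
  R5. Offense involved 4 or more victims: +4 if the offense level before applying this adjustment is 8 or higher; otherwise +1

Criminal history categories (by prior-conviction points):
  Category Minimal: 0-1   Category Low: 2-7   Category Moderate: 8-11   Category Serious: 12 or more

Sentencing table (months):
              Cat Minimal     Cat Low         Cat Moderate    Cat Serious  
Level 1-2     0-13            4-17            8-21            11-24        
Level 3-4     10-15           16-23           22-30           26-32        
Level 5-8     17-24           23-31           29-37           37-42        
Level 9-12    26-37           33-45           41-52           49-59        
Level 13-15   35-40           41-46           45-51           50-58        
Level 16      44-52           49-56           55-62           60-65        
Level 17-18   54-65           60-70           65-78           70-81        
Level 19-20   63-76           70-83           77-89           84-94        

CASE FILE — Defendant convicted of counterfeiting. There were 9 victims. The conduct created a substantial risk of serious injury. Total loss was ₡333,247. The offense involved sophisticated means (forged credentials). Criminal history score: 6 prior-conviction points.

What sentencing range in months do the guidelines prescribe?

70-83 months

Base offense level for counterfeiting: 17.
R1 applies: 17 + 2 = 19.
R3 applies: 19 + 3 = 22.
R4 applies: 22 + 3 = 25.
R5 applies (level before this adjustment is 25 ≥ 8, so +4): 25 + 4 = 29.
Level 29 exceeds the maximum of 20; capped at 20.
Final offense level: 20.
Criminal history: 6 prior points → Category Low (2-7).
Level 20 falls in the 19-20 band.
Grid: Level 19-20 × Category Low = 70-83 months.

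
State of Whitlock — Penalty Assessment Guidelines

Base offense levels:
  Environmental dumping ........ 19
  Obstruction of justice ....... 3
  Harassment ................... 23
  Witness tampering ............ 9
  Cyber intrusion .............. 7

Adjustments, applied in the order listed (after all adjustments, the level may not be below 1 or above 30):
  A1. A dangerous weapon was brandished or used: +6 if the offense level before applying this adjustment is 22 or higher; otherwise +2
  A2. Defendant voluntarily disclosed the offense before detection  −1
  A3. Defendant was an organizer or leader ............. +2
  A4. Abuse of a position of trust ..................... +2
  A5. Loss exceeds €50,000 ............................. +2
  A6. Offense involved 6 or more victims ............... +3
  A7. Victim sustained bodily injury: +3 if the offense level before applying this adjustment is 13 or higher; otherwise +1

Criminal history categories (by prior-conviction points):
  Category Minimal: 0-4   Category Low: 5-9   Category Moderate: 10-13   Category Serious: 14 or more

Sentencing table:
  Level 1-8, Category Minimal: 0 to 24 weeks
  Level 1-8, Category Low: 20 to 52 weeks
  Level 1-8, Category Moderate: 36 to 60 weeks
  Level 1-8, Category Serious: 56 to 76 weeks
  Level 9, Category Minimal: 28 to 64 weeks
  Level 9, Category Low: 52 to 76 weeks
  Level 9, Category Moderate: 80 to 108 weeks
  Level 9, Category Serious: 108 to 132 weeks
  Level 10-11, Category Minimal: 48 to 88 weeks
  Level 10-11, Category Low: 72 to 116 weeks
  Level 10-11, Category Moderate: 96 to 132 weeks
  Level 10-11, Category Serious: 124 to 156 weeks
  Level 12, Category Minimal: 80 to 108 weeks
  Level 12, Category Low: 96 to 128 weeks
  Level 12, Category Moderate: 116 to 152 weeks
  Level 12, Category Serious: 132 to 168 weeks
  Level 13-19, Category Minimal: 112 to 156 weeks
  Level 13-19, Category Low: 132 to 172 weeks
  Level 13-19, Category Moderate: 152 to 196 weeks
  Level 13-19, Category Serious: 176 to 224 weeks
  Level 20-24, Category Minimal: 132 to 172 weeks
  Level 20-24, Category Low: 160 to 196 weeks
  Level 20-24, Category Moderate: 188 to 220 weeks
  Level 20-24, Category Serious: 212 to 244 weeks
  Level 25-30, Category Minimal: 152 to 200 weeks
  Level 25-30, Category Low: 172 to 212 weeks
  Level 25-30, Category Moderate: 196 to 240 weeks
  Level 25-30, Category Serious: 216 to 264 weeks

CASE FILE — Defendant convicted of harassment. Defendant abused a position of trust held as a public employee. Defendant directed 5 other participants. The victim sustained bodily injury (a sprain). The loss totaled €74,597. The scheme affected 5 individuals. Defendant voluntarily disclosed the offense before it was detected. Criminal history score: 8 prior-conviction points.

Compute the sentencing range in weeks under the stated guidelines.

172-212 weeks

Base offense level for harassment: 23.
A1 does not apply.
A2 applies: 23 − 1 = 22.
A3 applies: 22 + 2 = 24.
A4 applies: 24 + 2 = 26.
A5 applies: 26 + 2 = 28.
A7 applies (level before this adjustment is 28 ≥ 13, so +3): 28 + 3 = 31.
Level 31 exceeds the maximum of 30; capped at 30.
Final offense level: 30.
Criminal history: 8 prior points → Category Low (5-9).
Level 30 falls in the 25-30 band.
Grid: Level 25-30 × Category Low = 172-212 weeks.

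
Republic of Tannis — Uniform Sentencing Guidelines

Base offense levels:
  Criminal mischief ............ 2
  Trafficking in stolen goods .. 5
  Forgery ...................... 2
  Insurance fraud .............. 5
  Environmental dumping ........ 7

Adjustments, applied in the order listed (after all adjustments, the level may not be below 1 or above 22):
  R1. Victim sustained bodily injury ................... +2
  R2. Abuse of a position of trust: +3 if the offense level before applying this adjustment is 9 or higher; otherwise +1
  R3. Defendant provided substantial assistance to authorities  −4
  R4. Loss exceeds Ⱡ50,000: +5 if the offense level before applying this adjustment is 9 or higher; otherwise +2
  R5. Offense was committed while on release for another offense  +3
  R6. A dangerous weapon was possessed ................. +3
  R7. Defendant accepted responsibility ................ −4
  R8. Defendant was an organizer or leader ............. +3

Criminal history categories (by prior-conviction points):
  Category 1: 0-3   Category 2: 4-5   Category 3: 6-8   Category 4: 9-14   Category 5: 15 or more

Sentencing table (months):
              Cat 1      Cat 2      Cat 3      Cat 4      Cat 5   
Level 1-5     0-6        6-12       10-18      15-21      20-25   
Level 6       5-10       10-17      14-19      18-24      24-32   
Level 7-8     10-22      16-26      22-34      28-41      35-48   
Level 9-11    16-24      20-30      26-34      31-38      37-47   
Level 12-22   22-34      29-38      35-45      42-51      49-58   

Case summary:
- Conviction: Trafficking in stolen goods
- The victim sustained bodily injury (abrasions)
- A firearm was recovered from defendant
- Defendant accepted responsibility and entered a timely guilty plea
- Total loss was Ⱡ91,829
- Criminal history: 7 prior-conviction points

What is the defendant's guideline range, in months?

Base offense level for trafficking in stolen goods: 5.
R1 applies: 5 + 2 = 7.
R3 does not apply.
R4 applies (level before this adjustment is 7 < 9, so +2): 7 + 2 = 9.
R5 does not apply.
R6 applies: 9 + 3 = 12.
R7 applies: 12 − 4 = 8.
R8 does not apply.
Final offense level: 8.
Criminal history: 7 prior points → Category 3 (6-8).
Level 8 falls in the 7-8 band.
Grid: Level 7-8 × Category 3 = 22-34 months.

22-34 months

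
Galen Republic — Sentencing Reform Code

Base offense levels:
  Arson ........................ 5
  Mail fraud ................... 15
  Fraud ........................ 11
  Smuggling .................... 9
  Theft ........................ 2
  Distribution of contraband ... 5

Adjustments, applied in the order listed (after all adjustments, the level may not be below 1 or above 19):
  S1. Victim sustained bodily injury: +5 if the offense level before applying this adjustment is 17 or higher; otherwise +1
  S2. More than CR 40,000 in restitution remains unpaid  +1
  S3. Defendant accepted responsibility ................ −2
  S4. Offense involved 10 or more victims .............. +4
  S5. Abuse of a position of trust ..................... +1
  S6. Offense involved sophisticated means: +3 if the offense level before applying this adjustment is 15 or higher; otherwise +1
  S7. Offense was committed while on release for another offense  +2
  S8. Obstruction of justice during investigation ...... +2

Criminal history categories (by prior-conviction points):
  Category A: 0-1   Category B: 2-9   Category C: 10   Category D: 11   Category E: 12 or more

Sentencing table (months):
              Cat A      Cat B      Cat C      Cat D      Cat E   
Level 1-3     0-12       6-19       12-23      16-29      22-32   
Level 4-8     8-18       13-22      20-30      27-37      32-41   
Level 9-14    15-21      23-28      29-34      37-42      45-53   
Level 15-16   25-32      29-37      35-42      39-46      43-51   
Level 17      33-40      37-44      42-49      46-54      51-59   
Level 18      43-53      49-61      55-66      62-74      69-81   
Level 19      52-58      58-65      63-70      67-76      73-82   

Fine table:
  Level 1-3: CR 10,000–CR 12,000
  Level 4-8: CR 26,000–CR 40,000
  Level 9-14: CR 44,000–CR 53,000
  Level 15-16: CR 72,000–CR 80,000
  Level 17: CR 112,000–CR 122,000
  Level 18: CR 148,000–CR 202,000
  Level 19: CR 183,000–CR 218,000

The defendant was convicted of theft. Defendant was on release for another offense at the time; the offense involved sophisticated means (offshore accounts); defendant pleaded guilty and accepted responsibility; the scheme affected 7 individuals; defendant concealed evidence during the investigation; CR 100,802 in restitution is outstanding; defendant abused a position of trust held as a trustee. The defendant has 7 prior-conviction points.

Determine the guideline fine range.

CR 26,000–CR 40,000

Base offense level for theft: 2.
S1 does not apply.
S2 applies: 2 + 1 = 3.
S3 applies: 3 − 2 = 1.
S4 does not apply.
S5 applies: 1 + 1 = 2.
S6 applies (level before this adjustment is 2 < 15, so +1): 2 + 1 = 3.
S7 applies: 3 + 2 = 5.
S8 applies: 5 + 2 = 7.
Final offense level: 7.
Level 7 falls in the 4-8 band.
Fine table: Level 4-8 → CR 26,000–CR 40,000.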